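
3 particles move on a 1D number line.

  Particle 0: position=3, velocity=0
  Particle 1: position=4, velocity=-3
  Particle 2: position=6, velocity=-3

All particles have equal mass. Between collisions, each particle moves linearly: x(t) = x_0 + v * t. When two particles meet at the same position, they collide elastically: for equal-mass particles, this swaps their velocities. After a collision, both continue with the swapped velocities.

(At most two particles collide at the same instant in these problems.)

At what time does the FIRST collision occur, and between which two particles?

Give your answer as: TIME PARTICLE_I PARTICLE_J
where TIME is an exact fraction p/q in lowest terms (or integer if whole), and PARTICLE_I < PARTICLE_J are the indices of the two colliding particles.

Pair (0,1): pos 3,4 vel 0,-3 -> gap=1, closing at 3/unit, collide at t=1/3
Pair (1,2): pos 4,6 vel -3,-3 -> not approaching (rel speed 0 <= 0)
Earliest collision: t=1/3 between 0 and 1

Answer: 1/3 0 1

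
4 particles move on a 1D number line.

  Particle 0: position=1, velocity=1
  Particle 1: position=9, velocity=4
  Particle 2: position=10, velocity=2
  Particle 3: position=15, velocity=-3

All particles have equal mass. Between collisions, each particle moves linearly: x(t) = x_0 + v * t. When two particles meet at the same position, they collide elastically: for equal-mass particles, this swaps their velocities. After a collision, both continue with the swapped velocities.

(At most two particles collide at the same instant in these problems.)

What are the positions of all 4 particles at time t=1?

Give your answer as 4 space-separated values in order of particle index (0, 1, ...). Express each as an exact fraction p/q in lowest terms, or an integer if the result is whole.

Answer: 2 12 12 13

Derivation:
Collision at t=1/2: particles 1 and 2 swap velocities; positions: p0=3/2 p1=11 p2=11 p3=27/2; velocities now: v0=1 v1=2 v2=4 v3=-3
Collision at t=6/7: particles 2 and 3 swap velocities; positions: p0=13/7 p1=82/7 p2=87/7 p3=87/7; velocities now: v0=1 v1=2 v2=-3 v3=4
Collision at t=1: particles 1 and 2 swap velocities; positions: p0=2 p1=12 p2=12 p3=13; velocities now: v0=1 v1=-3 v2=2 v3=4
Advance to t=1 (no further collisions before then); velocities: v0=1 v1=-3 v2=2 v3=4; positions = 2 12 12 13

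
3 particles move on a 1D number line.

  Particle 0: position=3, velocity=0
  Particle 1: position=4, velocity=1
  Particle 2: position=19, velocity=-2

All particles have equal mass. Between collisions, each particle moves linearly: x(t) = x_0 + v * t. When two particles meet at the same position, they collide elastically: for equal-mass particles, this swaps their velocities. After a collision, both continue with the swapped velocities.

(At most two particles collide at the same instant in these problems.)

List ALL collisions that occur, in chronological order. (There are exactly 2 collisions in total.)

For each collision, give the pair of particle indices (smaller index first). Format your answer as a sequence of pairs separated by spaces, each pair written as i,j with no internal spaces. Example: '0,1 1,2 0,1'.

Collision at t=5: particles 1 and 2 swap velocities; positions: p0=3 p1=9 p2=9; velocities now: v0=0 v1=-2 v2=1
Collision at t=8: particles 0 and 1 swap velocities; positions: p0=3 p1=3 p2=12; velocities now: v0=-2 v1=0 v2=1

Answer: 1,2 0,1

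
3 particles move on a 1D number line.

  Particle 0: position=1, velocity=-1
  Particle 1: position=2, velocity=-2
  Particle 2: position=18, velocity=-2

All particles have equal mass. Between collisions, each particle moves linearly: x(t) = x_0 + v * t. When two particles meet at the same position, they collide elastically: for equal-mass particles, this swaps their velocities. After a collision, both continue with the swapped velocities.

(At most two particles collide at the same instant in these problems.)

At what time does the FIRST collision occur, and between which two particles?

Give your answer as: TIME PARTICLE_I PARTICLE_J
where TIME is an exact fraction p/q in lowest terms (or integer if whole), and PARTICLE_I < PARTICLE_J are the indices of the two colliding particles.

Pair (0,1): pos 1,2 vel -1,-2 -> gap=1, closing at 1/unit, collide at t=1
Pair (1,2): pos 2,18 vel -2,-2 -> not approaching (rel speed 0 <= 0)
Earliest collision: t=1 between 0 and 1

Answer: 1 0 1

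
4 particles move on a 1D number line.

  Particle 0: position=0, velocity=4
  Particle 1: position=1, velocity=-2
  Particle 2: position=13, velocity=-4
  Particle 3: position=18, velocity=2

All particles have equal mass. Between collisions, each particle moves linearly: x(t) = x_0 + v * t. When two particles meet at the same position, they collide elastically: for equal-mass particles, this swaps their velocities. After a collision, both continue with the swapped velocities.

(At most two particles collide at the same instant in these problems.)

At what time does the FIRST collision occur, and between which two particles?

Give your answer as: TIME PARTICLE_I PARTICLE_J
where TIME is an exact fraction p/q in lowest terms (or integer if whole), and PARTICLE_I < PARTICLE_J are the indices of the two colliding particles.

Answer: 1/6 0 1

Derivation:
Pair (0,1): pos 0,1 vel 4,-2 -> gap=1, closing at 6/unit, collide at t=1/6
Pair (1,2): pos 1,13 vel -2,-4 -> gap=12, closing at 2/unit, collide at t=6
Pair (2,3): pos 13,18 vel -4,2 -> not approaching (rel speed -6 <= 0)
Earliest collision: t=1/6 between 0 and 1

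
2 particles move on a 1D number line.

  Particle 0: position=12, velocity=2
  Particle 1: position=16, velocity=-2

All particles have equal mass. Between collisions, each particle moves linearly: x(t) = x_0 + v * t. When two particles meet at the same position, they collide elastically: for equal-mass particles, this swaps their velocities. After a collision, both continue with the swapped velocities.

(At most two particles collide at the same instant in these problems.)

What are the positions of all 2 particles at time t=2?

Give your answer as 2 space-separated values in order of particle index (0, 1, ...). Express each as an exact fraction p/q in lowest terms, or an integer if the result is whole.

Answer: 12 16

Derivation:
Collision at t=1: particles 0 and 1 swap velocities; positions: p0=14 p1=14; velocities now: v0=-2 v1=2
Advance to t=2 (no further collisions before then); velocities: v0=-2 v1=2; positions = 12 16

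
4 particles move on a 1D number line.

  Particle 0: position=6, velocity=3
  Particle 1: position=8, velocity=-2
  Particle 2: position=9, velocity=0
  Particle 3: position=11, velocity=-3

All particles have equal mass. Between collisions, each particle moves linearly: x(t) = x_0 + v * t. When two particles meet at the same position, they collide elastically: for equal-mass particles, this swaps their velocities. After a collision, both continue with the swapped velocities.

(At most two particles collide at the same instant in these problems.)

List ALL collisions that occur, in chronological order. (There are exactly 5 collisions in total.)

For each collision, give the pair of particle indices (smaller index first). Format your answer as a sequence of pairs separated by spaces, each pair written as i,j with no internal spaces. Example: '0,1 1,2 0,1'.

Answer: 0,1 2,3 1,2 2,3 0,1

Derivation:
Collision at t=2/5: particles 0 and 1 swap velocities; positions: p0=36/5 p1=36/5 p2=9 p3=49/5; velocities now: v0=-2 v1=3 v2=0 v3=-3
Collision at t=2/3: particles 2 and 3 swap velocities; positions: p0=20/3 p1=8 p2=9 p3=9; velocities now: v0=-2 v1=3 v2=-3 v3=0
Collision at t=5/6: particles 1 and 2 swap velocities; positions: p0=19/3 p1=17/2 p2=17/2 p3=9; velocities now: v0=-2 v1=-3 v2=3 v3=0
Collision at t=1: particles 2 and 3 swap velocities; positions: p0=6 p1=8 p2=9 p3=9; velocities now: v0=-2 v1=-3 v2=0 v3=3
Collision at t=3: particles 0 and 1 swap velocities; positions: p0=2 p1=2 p2=9 p3=15; velocities now: v0=-3 v1=-2 v2=0 v3=3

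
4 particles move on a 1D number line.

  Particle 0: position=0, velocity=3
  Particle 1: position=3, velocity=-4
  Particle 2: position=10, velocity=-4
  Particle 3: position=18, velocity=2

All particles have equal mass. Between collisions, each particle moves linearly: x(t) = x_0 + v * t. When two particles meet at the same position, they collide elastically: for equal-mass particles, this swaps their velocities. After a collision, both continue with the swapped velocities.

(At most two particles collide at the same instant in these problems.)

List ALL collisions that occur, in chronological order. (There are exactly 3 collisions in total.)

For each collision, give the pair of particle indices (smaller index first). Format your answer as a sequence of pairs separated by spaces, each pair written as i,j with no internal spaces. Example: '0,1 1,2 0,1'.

Answer: 0,1 1,2 2,3

Derivation:
Collision at t=3/7: particles 0 and 1 swap velocities; positions: p0=9/7 p1=9/7 p2=58/7 p3=132/7; velocities now: v0=-4 v1=3 v2=-4 v3=2
Collision at t=10/7: particles 1 and 2 swap velocities; positions: p0=-19/7 p1=30/7 p2=30/7 p3=146/7; velocities now: v0=-4 v1=-4 v2=3 v3=2
Collision at t=18: particles 2 and 3 swap velocities; positions: p0=-69 p1=-62 p2=54 p3=54; velocities now: v0=-4 v1=-4 v2=2 v3=3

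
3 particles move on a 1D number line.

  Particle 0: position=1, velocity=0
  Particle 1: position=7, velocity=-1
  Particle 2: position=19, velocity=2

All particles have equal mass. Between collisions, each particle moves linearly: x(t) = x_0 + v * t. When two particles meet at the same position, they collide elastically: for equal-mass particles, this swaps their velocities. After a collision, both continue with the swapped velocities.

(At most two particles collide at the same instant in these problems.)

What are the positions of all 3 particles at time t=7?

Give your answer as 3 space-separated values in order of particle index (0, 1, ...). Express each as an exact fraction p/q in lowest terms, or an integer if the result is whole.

Answer: 0 1 33

Derivation:
Collision at t=6: particles 0 and 1 swap velocities; positions: p0=1 p1=1 p2=31; velocities now: v0=-1 v1=0 v2=2
Advance to t=7 (no further collisions before then); velocities: v0=-1 v1=0 v2=2; positions = 0 1 33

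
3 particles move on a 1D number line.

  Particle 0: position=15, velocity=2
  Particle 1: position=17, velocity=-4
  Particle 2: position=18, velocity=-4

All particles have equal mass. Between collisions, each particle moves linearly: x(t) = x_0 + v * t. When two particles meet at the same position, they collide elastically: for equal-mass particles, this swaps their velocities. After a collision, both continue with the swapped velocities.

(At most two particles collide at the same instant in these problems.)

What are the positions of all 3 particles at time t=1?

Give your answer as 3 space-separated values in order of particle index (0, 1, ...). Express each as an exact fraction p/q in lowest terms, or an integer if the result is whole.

Collision at t=1/3: particles 0 and 1 swap velocities; positions: p0=47/3 p1=47/3 p2=50/3; velocities now: v0=-4 v1=2 v2=-4
Collision at t=1/2: particles 1 and 2 swap velocities; positions: p0=15 p1=16 p2=16; velocities now: v0=-4 v1=-4 v2=2
Advance to t=1 (no further collisions before then); velocities: v0=-4 v1=-4 v2=2; positions = 13 14 17

Answer: 13 14 17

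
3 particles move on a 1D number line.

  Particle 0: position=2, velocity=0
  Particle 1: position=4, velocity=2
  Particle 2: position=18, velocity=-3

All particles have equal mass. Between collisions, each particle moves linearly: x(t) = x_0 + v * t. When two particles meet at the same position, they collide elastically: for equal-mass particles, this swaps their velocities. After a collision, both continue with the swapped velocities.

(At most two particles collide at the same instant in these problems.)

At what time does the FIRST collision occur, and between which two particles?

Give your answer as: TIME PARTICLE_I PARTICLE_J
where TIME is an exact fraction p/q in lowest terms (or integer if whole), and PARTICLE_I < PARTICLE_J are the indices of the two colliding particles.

Answer: 14/5 1 2

Derivation:
Pair (0,1): pos 2,4 vel 0,2 -> not approaching (rel speed -2 <= 0)
Pair (1,2): pos 4,18 vel 2,-3 -> gap=14, closing at 5/unit, collide at t=14/5
Earliest collision: t=14/5 between 1 and 2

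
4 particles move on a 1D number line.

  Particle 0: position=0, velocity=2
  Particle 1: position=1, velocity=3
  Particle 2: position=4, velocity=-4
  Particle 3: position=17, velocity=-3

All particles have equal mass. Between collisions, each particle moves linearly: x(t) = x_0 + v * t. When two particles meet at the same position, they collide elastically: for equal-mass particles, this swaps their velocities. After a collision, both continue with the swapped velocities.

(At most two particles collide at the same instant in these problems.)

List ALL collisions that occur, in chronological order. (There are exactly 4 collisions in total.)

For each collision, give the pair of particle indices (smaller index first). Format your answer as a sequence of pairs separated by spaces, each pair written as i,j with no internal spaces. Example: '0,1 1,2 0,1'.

Answer: 1,2 0,1 2,3 1,2

Derivation:
Collision at t=3/7: particles 1 and 2 swap velocities; positions: p0=6/7 p1=16/7 p2=16/7 p3=110/7; velocities now: v0=2 v1=-4 v2=3 v3=-3
Collision at t=2/3: particles 0 and 1 swap velocities; positions: p0=4/3 p1=4/3 p2=3 p3=15; velocities now: v0=-4 v1=2 v2=3 v3=-3
Collision at t=8/3: particles 2 and 3 swap velocities; positions: p0=-20/3 p1=16/3 p2=9 p3=9; velocities now: v0=-4 v1=2 v2=-3 v3=3
Collision at t=17/5: particles 1 and 2 swap velocities; positions: p0=-48/5 p1=34/5 p2=34/5 p3=56/5; velocities now: v0=-4 v1=-3 v2=2 v3=3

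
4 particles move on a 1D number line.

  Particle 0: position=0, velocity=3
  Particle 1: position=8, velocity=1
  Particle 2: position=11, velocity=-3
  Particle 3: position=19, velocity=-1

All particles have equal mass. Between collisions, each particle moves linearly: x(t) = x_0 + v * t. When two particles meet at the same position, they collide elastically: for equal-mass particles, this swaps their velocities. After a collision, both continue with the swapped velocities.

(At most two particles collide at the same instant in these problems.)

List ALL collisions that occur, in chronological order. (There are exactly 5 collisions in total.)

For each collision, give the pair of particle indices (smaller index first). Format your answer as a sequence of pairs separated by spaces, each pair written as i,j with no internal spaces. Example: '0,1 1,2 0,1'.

Answer: 1,2 0,1 1,2 2,3 1,2

Derivation:
Collision at t=3/4: particles 1 and 2 swap velocities; positions: p0=9/4 p1=35/4 p2=35/4 p3=73/4; velocities now: v0=3 v1=-3 v2=1 v3=-1
Collision at t=11/6: particles 0 and 1 swap velocities; positions: p0=11/2 p1=11/2 p2=59/6 p3=103/6; velocities now: v0=-3 v1=3 v2=1 v3=-1
Collision at t=4: particles 1 and 2 swap velocities; positions: p0=-1 p1=12 p2=12 p3=15; velocities now: v0=-3 v1=1 v2=3 v3=-1
Collision at t=19/4: particles 2 and 3 swap velocities; positions: p0=-13/4 p1=51/4 p2=57/4 p3=57/4; velocities now: v0=-3 v1=1 v2=-1 v3=3
Collision at t=11/2: particles 1 and 2 swap velocities; positions: p0=-11/2 p1=27/2 p2=27/2 p3=33/2; velocities now: v0=-3 v1=-1 v2=1 v3=3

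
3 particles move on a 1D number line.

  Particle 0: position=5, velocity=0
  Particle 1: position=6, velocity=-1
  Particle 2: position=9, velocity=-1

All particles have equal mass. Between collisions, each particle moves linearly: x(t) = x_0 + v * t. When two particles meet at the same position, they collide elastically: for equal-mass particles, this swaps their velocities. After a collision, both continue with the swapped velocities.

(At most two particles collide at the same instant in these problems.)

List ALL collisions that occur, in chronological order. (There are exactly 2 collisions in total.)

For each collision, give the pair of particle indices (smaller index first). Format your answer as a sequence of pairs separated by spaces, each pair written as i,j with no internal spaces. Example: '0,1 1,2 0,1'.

Collision at t=1: particles 0 and 1 swap velocities; positions: p0=5 p1=5 p2=8; velocities now: v0=-1 v1=0 v2=-1
Collision at t=4: particles 1 and 2 swap velocities; positions: p0=2 p1=5 p2=5; velocities now: v0=-1 v1=-1 v2=0

Answer: 0,1 1,2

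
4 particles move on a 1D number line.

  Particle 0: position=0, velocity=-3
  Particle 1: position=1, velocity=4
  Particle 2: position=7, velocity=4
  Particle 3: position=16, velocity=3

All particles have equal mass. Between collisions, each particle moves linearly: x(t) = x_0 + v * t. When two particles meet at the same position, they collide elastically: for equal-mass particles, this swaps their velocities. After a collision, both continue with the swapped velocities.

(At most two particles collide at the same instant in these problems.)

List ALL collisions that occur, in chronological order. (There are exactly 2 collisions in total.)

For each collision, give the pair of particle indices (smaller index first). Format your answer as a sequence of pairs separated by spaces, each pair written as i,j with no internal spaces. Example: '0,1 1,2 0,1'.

Collision at t=9: particles 2 and 3 swap velocities; positions: p0=-27 p1=37 p2=43 p3=43; velocities now: v0=-3 v1=4 v2=3 v3=4
Collision at t=15: particles 1 and 2 swap velocities; positions: p0=-45 p1=61 p2=61 p3=67; velocities now: v0=-3 v1=3 v2=4 v3=4

Answer: 2,3 1,2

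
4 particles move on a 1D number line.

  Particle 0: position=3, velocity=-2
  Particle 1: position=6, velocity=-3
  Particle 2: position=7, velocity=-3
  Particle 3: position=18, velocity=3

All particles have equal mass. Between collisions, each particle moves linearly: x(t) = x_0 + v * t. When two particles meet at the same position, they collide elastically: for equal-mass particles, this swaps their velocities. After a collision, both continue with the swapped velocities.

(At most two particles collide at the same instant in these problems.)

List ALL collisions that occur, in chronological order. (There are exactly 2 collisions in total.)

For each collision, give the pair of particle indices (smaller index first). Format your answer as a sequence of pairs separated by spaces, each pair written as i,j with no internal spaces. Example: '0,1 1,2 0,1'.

Collision at t=3: particles 0 and 1 swap velocities; positions: p0=-3 p1=-3 p2=-2 p3=27; velocities now: v0=-3 v1=-2 v2=-3 v3=3
Collision at t=4: particles 1 and 2 swap velocities; positions: p0=-6 p1=-5 p2=-5 p3=30; velocities now: v0=-3 v1=-3 v2=-2 v3=3

Answer: 0,1 1,2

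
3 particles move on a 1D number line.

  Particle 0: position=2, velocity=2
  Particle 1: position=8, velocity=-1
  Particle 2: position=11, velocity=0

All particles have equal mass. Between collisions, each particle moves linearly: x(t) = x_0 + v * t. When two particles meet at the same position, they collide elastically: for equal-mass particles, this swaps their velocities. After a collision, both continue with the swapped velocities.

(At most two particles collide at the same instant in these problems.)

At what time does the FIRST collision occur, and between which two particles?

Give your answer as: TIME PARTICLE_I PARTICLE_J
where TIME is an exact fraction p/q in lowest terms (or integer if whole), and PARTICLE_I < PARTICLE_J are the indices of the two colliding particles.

Pair (0,1): pos 2,8 vel 2,-1 -> gap=6, closing at 3/unit, collide at t=2
Pair (1,2): pos 8,11 vel -1,0 -> not approaching (rel speed -1 <= 0)
Earliest collision: t=2 between 0 and 1

Answer: 2 0 1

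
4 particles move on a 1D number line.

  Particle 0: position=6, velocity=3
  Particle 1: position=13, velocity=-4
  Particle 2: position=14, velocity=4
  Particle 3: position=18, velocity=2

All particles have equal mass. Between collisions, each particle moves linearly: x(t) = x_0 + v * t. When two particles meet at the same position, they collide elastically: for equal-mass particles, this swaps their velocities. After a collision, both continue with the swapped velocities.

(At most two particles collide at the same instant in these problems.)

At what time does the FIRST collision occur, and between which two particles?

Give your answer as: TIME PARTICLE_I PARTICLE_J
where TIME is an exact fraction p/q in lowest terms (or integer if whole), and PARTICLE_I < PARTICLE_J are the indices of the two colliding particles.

Answer: 1 0 1

Derivation:
Pair (0,1): pos 6,13 vel 3,-4 -> gap=7, closing at 7/unit, collide at t=1
Pair (1,2): pos 13,14 vel -4,4 -> not approaching (rel speed -8 <= 0)
Pair (2,3): pos 14,18 vel 4,2 -> gap=4, closing at 2/unit, collide at t=2
Earliest collision: t=1 between 0 and 1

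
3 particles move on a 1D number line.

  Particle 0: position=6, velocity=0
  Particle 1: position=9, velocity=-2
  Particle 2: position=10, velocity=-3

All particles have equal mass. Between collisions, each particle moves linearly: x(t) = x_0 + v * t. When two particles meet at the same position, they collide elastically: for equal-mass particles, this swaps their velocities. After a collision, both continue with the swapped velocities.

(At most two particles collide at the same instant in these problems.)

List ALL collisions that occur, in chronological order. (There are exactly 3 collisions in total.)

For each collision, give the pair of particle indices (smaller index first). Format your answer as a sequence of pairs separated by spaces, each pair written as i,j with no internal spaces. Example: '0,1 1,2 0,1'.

Answer: 1,2 0,1 1,2

Derivation:
Collision at t=1: particles 1 and 2 swap velocities; positions: p0=6 p1=7 p2=7; velocities now: v0=0 v1=-3 v2=-2
Collision at t=4/3: particles 0 and 1 swap velocities; positions: p0=6 p1=6 p2=19/3; velocities now: v0=-3 v1=0 v2=-2
Collision at t=3/2: particles 1 and 2 swap velocities; positions: p0=11/2 p1=6 p2=6; velocities now: v0=-3 v1=-2 v2=0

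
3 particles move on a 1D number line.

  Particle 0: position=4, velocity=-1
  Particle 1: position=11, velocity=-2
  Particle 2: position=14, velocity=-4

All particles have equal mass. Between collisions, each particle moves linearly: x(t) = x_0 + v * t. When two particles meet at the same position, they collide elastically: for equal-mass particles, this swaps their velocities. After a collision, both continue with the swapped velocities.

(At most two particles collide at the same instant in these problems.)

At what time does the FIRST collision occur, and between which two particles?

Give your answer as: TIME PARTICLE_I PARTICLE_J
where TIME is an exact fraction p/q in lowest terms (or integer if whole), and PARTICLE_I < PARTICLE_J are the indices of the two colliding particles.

Pair (0,1): pos 4,11 vel -1,-2 -> gap=7, closing at 1/unit, collide at t=7
Pair (1,2): pos 11,14 vel -2,-4 -> gap=3, closing at 2/unit, collide at t=3/2
Earliest collision: t=3/2 between 1 and 2

Answer: 3/2 1 2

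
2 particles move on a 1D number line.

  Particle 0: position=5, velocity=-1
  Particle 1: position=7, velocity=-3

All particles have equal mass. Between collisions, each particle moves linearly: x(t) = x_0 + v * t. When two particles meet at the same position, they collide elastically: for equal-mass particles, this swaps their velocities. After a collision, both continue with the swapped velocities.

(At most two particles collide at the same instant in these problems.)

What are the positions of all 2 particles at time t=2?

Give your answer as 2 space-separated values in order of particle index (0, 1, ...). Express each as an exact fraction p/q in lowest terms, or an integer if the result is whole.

Answer: 1 3

Derivation:
Collision at t=1: particles 0 and 1 swap velocities; positions: p0=4 p1=4; velocities now: v0=-3 v1=-1
Advance to t=2 (no further collisions before then); velocities: v0=-3 v1=-1; positions = 1 3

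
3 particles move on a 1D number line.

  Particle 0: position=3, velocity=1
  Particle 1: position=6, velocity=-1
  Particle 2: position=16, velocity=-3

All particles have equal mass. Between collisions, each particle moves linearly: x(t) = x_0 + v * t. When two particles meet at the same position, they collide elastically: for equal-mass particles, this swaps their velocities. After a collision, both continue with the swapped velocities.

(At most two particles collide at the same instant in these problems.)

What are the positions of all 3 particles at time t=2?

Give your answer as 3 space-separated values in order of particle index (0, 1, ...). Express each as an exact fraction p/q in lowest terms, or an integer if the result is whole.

Collision at t=3/2: particles 0 and 1 swap velocities; positions: p0=9/2 p1=9/2 p2=23/2; velocities now: v0=-1 v1=1 v2=-3
Advance to t=2 (no further collisions before then); velocities: v0=-1 v1=1 v2=-3; positions = 4 5 10

Answer: 4 5 10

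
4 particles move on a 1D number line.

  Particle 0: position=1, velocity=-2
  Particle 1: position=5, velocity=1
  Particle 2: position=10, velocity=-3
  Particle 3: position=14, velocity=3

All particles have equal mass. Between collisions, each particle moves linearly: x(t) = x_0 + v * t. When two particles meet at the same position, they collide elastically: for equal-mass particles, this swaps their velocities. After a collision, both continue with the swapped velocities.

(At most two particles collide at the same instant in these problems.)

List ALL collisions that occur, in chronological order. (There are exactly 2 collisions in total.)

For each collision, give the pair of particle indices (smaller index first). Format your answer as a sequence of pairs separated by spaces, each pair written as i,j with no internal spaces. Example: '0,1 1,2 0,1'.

Collision at t=5/4: particles 1 and 2 swap velocities; positions: p0=-3/2 p1=25/4 p2=25/4 p3=71/4; velocities now: v0=-2 v1=-3 v2=1 v3=3
Collision at t=9: particles 0 and 1 swap velocities; positions: p0=-17 p1=-17 p2=14 p3=41; velocities now: v0=-3 v1=-2 v2=1 v3=3

Answer: 1,2 0,1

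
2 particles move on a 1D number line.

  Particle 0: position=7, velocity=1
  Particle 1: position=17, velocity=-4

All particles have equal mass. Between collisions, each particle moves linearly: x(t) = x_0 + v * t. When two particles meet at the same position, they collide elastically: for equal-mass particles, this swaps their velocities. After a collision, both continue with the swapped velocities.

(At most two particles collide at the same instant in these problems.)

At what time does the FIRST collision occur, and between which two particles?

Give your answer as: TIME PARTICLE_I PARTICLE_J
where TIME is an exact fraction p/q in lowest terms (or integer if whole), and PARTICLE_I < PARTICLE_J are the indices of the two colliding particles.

Answer: 2 0 1

Derivation:
Pair (0,1): pos 7,17 vel 1,-4 -> gap=10, closing at 5/unit, collide at t=2
Earliest collision: t=2 between 0 and 1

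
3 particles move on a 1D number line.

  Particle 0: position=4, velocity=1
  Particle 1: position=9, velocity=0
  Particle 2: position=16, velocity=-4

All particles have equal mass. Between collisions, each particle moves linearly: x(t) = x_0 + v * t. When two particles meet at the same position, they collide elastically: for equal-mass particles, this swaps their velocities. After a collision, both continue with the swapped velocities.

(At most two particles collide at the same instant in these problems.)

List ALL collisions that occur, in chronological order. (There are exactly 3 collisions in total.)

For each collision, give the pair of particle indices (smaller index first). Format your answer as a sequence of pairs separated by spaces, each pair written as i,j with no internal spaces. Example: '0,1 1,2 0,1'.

Collision at t=7/4: particles 1 and 2 swap velocities; positions: p0=23/4 p1=9 p2=9; velocities now: v0=1 v1=-4 v2=0
Collision at t=12/5: particles 0 and 1 swap velocities; positions: p0=32/5 p1=32/5 p2=9; velocities now: v0=-4 v1=1 v2=0
Collision at t=5: particles 1 and 2 swap velocities; positions: p0=-4 p1=9 p2=9; velocities now: v0=-4 v1=0 v2=1

Answer: 1,2 0,1 1,2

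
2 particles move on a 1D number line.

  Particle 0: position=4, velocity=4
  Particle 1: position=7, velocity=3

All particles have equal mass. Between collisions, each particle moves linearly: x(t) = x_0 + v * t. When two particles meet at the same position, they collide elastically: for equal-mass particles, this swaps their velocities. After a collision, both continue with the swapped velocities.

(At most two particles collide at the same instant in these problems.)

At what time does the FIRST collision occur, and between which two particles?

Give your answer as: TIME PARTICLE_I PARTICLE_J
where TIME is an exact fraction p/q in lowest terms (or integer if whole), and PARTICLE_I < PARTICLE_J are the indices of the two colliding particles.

Pair (0,1): pos 4,7 vel 4,3 -> gap=3, closing at 1/unit, collide at t=3
Earliest collision: t=3 between 0 and 1

Answer: 3 0 1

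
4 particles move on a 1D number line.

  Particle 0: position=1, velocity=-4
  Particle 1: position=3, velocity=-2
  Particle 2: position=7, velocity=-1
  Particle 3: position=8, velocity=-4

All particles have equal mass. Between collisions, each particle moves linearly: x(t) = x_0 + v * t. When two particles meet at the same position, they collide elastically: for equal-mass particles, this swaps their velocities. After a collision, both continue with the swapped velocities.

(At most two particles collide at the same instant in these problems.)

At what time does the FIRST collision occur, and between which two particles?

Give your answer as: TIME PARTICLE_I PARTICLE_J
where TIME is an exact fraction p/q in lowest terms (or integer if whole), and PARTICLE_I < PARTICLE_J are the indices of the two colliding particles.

Answer: 1/3 2 3

Derivation:
Pair (0,1): pos 1,3 vel -4,-2 -> not approaching (rel speed -2 <= 0)
Pair (1,2): pos 3,7 vel -2,-1 -> not approaching (rel speed -1 <= 0)
Pair (2,3): pos 7,8 vel -1,-4 -> gap=1, closing at 3/unit, collide at t=1/3
Earliest collision: t=1/3 between 2 and 3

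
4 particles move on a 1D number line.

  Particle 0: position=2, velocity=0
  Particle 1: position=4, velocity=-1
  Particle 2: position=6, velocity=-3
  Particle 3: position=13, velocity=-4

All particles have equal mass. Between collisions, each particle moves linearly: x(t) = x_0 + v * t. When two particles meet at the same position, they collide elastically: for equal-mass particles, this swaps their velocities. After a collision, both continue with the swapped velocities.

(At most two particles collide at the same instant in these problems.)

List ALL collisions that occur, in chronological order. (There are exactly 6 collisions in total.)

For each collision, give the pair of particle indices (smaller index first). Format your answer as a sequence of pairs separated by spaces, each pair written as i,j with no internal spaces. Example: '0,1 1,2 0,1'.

Answer: 1,2 0,1 1,2 2,3 1,2 0,1

Derivation:
Collision at t=1: particles 1 and 2 swap velocities; positions: p0=2 p1=3 p2=3 p3=9; velocities now: v0=0 v1=-3 v2=-1 v3=-4
Collision at t=4/3: particles 0 and 1 swap velocities; positions: p0=2 p1=2 p2=8/3 p3=23/3; velocities now: v0=-3 v1=0 v2=-1 v3=-4
Collision at t=2: particles 1 and 2 swap velocities; positions: p0=0 p1=2 p2=2 p3=5; velocities now: v0=-3 v1=-1 v2=0 v3=-4
Collision at t=11/4: particles 2 and 3 swap velocities; positions: p0=-9/4 p1=5/4 p2=2 p3=2; velocities now: v0=-3 v1=-1 v2=-4 v3=0
Collision at t=3: particles 1 and 2 swap velocities; positions: p0=-3 p1=1 p2=1 p3=2; velocities now: v0=-3 v1=-4 v2=-1 v3=0
Collision at t=7: particles 0 and 1 swap velocities; positions: p0=-15 p1=-15 p2=-3 p3=2; velocities now: v0=-4 v1=-3 v2=-1 v3=0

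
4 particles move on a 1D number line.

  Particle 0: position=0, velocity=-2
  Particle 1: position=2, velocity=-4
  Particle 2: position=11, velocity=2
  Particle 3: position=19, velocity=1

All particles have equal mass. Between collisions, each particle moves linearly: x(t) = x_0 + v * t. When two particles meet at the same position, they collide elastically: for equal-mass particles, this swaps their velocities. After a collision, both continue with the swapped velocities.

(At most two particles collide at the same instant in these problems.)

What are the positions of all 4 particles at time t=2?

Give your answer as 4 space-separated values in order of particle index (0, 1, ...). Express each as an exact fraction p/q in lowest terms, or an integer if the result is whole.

Collision at t=1: particles 0 and 1 swap velocities; positions: p0=-2 p1=-2 p2=13 p3=20; velocities now: v0=-4 v1=-2 v2=2 v3=1
Advance to t=2 (no further collisions before then); velocities: v0=-4 v1=-2 v2=2 v3=1; positions = -6 -4 15 21

Answer: -6 -4 15 21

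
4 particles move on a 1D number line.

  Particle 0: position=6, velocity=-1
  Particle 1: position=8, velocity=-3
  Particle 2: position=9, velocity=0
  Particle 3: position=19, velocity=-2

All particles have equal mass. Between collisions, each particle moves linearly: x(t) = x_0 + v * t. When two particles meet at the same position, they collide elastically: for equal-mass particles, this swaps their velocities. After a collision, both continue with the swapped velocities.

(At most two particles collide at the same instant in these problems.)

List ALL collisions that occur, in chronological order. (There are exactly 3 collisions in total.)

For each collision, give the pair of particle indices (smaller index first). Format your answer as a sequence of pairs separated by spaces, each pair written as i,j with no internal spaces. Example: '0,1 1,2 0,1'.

Answer: 0,1 2,3 1,2

Derivation:
Collision at t=1: particles 0 and 1 swap velocities; positions: p0=5 p1=5 p2=9 p3=17; velocities now: v0=-3 v1=-1 v2=0 v3=-2
Collision at t=5: particles 2 and 3 swap velocities; positions: p0=-7 p1=1 p2=9 p3=9; velocities now: v0=-3 v1=-1 v2=-2 v3=0
Collision at t=13: particles 1 and 2 swap velocities; positions: p0=-31 p1=-7 p2=-7 p3=9; velocities now: v0=-3 v1=-2 v2=-1 v3=0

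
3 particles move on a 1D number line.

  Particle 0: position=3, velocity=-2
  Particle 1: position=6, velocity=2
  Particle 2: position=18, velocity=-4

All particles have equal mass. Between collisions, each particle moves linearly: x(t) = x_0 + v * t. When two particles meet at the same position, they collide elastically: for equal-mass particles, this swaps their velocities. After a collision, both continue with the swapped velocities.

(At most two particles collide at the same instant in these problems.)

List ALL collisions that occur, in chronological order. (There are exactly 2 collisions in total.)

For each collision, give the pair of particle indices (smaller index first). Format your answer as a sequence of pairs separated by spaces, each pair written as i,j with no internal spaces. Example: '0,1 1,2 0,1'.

Collision at t=2: particles 1 and 2 swap velocities; positions: p0=-1 p1=10 p2=10; velocities now: v0=-2 v1=-4 v2=2
Collision at t=15/2: particles 0 and 1 swap velocities; positions: p0=-12 p1=-12 p2=21; velocities now: v0=-4 v1=-2 v2=2

Answer: 1,2 0,1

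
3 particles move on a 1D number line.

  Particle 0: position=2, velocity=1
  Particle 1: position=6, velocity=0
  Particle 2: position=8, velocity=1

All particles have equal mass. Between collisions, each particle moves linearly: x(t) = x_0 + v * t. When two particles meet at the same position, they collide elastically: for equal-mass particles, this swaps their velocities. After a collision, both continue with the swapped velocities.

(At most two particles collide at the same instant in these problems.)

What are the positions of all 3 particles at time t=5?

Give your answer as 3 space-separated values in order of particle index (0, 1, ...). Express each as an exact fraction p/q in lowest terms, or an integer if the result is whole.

Collision at t=4: particles 0 and 1 swap velocities; positions: p0=6 p1=6 p2=12; velocities now: v0=0 v1=1 v2=1
Advance to t=5 (no further collisions before then); velocities: v0=0 v1=1 v2=1; positions = 6 7 13

Answer: 6 7 13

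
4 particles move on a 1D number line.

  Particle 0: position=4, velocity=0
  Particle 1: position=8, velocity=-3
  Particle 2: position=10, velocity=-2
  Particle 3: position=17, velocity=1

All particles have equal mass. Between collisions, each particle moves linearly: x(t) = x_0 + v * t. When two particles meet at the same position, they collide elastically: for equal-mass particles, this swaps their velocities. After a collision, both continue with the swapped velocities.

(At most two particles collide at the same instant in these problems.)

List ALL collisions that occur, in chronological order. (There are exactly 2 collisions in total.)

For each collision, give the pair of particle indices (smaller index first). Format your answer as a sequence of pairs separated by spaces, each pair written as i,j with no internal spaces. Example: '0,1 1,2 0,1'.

Answer: 0,1 1,2

Derivation:
Collision at t=4/3: particles 0 and 1 swap velocities; positions: p0=4 p1=4 p2=22/3 p3=55/3; velocities now: v0=-3 v1=0 v2=-2 v3=1
Collision at t=3: particles 1 and 2 swap velocities; positions: p0=-1 p1=4 p2=4 p3=20; velocities now: v0=-3 v1=-2 v2=0 v3=1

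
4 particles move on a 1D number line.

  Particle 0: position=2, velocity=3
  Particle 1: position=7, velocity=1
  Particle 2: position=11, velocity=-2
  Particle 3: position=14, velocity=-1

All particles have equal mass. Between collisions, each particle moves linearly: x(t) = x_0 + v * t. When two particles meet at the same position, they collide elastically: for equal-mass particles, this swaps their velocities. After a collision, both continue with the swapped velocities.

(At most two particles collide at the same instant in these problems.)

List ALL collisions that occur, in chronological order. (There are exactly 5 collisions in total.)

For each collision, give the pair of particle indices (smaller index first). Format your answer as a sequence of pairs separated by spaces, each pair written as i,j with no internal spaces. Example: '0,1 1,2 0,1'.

Answer: 1,2 0,1 1,2 2,3 1,2

Derivation:
Collision at t=4/3: particles 1 and 2 swap velocities; positions: p0=6 p1=25/3 p2=25/3 p3=38/3; velocities now: v0=3 v1=-2 v2=1 v3=-1
Collision at t=9/5: particles 0 and 1 swap velocities; positions: p0=37/5 p1=37/5 p2=44/5 p3=61/5; velocities now: v0=-2 v1=3 v2=1 v3=-1
Collision at t=5/2: particles 1 and 2 swap velocities; positions: p0=6 p1=19/2 p2=19/2 p3=23/2; velocities now: v0=-2 v1=1 v2=3 v3=-1
Collision at t=3: particles 2 and 3 swap velocities; positions: p0=5 p1=10 p2=11 p3=11; velocities now: v0=-2 v1=1 v2=-1 v3=3
Collision at t=7/2: particles 1 and 2 swap velocities; positions: p0=4 p1=21/2 p2=21/2 p3=25/2; velocities now: v0=-2 v1=-1 v2=1 v3=3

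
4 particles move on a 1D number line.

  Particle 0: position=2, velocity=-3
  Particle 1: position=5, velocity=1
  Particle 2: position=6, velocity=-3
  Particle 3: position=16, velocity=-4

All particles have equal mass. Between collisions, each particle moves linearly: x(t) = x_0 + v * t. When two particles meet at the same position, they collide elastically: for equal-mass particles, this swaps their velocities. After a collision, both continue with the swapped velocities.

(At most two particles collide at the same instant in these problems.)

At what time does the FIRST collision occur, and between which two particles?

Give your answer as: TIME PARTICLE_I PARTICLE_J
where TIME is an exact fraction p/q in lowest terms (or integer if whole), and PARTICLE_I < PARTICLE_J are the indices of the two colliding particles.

Pair (0,1): pos 2,5 vel -3,1 -> not approaching (rel speed -4 <= 0)
Pair (1,2): pos 5,6 vel 1,-3 -> gap=1, closing at 4/unit, collide at t=1/4
Pair (2,3): pos 6,16 vel -3,-4 -> gap=10, closing at 1/unit, collide at t=10
Earliest collision: t=1/4 between 1 and 2

Answer: 1/4 1 2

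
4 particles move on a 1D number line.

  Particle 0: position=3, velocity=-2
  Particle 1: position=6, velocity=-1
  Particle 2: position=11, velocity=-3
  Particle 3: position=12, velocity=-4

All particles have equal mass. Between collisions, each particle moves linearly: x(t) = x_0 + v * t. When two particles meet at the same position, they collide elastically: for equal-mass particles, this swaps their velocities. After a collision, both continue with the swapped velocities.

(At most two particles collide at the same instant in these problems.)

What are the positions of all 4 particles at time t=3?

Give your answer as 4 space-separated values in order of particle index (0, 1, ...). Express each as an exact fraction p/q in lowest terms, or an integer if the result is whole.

Answer: -3 0 2 3

Derivation:
Collision at t=1: particles 2 and 3 swap velocities; positions: p0=1 p1=5 p2=8 p3=8; velocities now: v0=-2 v1=-1 v2=-4 v3=-3
Collision at t=2: particles 1 and 2 swap velocities; positions: p0=-1 p1=4 p2=4 p3=5; velocities now: v0=-2 v1=-4 v2=-1 v3=-3
Collision at t=5/2: particles 2 and 3 swap velocities; positions: p0=-2 p1=2 p2=7/2 p3=7/2; velocities now: v0=-2 v1=-4 v2=-3 v3=-1
Advance to t=3 (no further collisions before then); velocities: v0=-2 v1=-4 v2=-3 v3=-1; positions = -3 0 2 3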